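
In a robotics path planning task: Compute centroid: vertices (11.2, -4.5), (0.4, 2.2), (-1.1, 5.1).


Centroid = ((x_A+x_B+x_C)/3, (y_A+y_B+y_C)/3)
= ((11.2+0.4+(-1.1))/3, ((-4.5)+2.2+5.1)/3)
= (3.5, 0.9333)

(3.5, 0.9333)


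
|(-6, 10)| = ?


|u| = sqrt((-6)^2 + 10^2) = sqrt(136) = 11.6619

11.6619


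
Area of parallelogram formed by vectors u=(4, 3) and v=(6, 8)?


|u x v| = |4*8 - 3*6|
= |32 - 18| = 14

14


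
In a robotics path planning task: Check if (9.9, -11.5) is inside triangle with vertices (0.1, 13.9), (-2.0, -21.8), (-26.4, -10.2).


Cross products: AB x AP = 403.2, BC x BP = -389.36, CA x CP = -909.28
All same sign? no

No, outside


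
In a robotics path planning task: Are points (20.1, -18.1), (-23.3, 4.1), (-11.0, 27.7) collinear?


Cross product: ((-23.3)-20.1)*(27.7-(-18.1)) - (4.1-(-18.1))*((-11)-20.1)
= -1297.3

No, not collinear


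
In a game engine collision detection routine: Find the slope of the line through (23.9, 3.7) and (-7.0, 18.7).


slope = (y2-y1)/(x2-x1) = (18.7-3.7)/((-7)-23.9) = 15/(-30.9) = -0.4854

-0.4854


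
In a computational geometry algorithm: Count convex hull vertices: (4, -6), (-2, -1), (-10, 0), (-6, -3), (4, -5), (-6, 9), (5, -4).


Convex hull vertices (CCW): (-10, 0), (-6, -3), (4, -6), (5, -4), (-6, 9)
Count = 5

5


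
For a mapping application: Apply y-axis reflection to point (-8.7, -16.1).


Reflection over y-axis: (x,y) -> (-x,y)
(-8.7, -16.1) -> (8.7, -16.1)

(8.7, -16.1)


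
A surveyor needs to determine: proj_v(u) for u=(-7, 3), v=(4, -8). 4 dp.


u.v = -52, |v| = sqrt(80) = 8.9443
Scalar projection = u.v / |v| = -52 / sqrt(80) = -5.8138

-5.8138


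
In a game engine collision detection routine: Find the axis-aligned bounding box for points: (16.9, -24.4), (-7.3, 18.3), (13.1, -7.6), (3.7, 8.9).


x range: [-7.3, 16.9]
y range: [-24.4, 18.3]
Bounding box: (-7.3,-24.4) to (16.9,18.3)

(-7.3,-24.4) to (16.9,18.3)


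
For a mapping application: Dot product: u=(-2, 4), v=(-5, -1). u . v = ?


u . v = u_x*v_x + u_y*v_y = (-2)*(-5) + 4*(-1)
= 10 + (-4) = 6

6


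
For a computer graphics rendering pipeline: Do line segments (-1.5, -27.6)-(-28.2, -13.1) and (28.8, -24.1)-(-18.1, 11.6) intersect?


Cross products: d1=1245.86, d2=1519, d3=-532.8, d4=-805.94
d1*d2 < 0 and d3*d4 < 0? no

No, they don't intersect


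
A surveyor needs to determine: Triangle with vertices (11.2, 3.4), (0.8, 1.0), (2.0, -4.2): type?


Side lengths squared: AB^2=113.92, BC^2=28.48, CA^2=142.4
Sorted: [28.48, 113.92, 142.4]
By sides: Scalene, By angles: Right

Scalene, Right


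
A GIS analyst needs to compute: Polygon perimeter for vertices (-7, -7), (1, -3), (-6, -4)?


Sides: (-7, -7)->(1, -3): sqrt(80) = 8.944272, (1, -3)->(-6, -4): sqrt(50) = 7.071068, (-6, -4)->(-7, -7): sqrt(10) = 3.162278
Sum = 19.177618
Perimeter = 19.1776

19.1776


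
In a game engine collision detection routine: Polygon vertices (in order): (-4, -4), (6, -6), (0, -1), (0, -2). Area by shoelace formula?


Shoelace sum: ((-4)*(-6) - 6*(-4)) + (6*(-1) - 0*(-6)) + (0*(-2) - 0*(-1)) + (0*(-4) - (-4)*(-2))
= 34
Area = |34|/2 = 17

17


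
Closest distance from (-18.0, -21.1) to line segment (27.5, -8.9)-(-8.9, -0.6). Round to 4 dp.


Project P onto AB: t = 1 (clamped to [0,1])
Closest point on segment: (-8.9, -0.6)
Distance: 22.429

22.429


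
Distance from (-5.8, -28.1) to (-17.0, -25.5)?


dx=-11.2, dy=2.6
d^2 = (-11.2)^2 + 2.6^2 = 132.2
d = sqrt(132.2) = 11.4978

11.4978


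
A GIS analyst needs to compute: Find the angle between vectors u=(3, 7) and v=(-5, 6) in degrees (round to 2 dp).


u.v = 27, |u| = sqrt(58) = 7.6158, |v| = sqrt(61) = 7.8102
cos(theta) = u.v/(|u||v|) = 27/sqrt(3538) = 0.453926
theta = acos(0.453926) = 63 degrees

63 degrees


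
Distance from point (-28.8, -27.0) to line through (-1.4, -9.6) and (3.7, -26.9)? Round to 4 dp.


|cross product| = 562.76
|line direction| = sqrt(325.3) = 18.0361
Distance = 562.76/sqrt(325.3) = 31.2019

31.2019


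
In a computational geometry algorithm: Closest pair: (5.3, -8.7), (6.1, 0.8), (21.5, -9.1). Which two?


d(P0,P1) = 9.5336, d(P0,P2) = 16.2049, d(P1,P2) = 18.3076
Closest: P0 and P1

Closest pair: (5.3, -8.7) and (6.1, 0.8), distance = 9.5336


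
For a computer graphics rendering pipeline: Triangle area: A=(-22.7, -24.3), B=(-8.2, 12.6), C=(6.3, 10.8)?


Area = |x_A(y_B-y_C) + x_B(y_C-y_A) + x_C(y_A-y_B)|/2
= |(-40.86) + (-287.82) + (-232.47)|/2
= 561.15/2 = 280.575

280.575


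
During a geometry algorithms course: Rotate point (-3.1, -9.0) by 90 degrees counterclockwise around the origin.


90° CCW: (x,y) -> (-y, x)
(-3.1,-9) -> (9, -3.1)

(9, -3.1)


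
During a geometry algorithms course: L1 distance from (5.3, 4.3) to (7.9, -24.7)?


|5.3-7.9| + |4.3-(-24.7)| = 2.6 + 29 = 31.6

31.6


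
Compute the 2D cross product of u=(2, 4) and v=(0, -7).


u x v = u_x*v_y - u_y*v_x = 2*(-7) - 4*0
= (-14) - 0 = -14

-14


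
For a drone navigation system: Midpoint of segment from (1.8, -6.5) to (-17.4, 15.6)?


M = ((1.8+(-17.4))/2, ((-6.5)+15.6)/2)
= (-7.8, 4.55)

(-7.8, 4.55)


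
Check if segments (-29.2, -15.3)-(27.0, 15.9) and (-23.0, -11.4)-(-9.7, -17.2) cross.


Cross products: d1=-87.83, d2=653.09, d3=25.74, d4=-715.18
d1*d2 < 0 and d3*d4 < 0? yes

Yes, they intersect


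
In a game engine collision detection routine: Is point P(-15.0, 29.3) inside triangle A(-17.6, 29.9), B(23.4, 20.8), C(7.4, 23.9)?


Cross products: AB x AP = -0.94, BC x BP = -16.96, CA x CP = -0.6
All same sign? yes

Yes, inside


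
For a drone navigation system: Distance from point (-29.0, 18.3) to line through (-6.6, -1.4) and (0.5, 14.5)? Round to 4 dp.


|cross product| = 496.03
|line direction| = sqrt(303.22) = 17.4132
Distance = 496.03/sqrt(303.22) = 28.4858

28.4858


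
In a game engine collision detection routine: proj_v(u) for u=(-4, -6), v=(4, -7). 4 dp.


u.v = 26, |v| = sqrt(65) = 8.0623
Scalar projection = u.v / |v| = 26 / sqrt(65) = 3.2249

3.2249


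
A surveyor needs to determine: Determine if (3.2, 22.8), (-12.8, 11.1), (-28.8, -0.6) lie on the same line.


Cross product: ((-12.8)-3.2)*((-0.6)-22.8) - (11.1-22.8)*((-28.8)-3.2)
= 0

Yes, collinear


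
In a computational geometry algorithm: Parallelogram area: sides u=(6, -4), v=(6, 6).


|u x v| = |6*6 - (-4)*6|
= |36 - (-24)| = 60

60


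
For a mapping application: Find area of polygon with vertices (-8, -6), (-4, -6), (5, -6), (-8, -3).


Shoelace sum: ((-8)*(-6) - (-4)*(-6)) + ((-4)*(-6) - 5*(-6)) + (5*(-3) - (-8)*(-6)) + ((-8)*(-6) - (-8)*(-3))
= 39
Area = |39|/2 = 19.5

19.5


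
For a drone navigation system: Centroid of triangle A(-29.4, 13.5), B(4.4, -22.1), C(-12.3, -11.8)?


Centroid = ((x_A+x_B+x_C)/3, (y_A+y_B+y_C)/3)
= (((-29.4)+4.4+(-12.3))/3, (13.5+(-22.1)+(-11.8))/3)
= (-12.4333, -6.8)

(-12.4333, -6.8)


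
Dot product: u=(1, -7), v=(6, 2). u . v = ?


u . v = u_x*v_x + u_y*v_y = 1*6 + (-7)*2
= 6 + (-14) = -8

-8


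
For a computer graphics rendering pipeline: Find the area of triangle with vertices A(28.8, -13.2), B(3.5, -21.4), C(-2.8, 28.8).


Area = |x_A(y_B-y_C) + x_B(y_C-y_A) + x_C(y_A-y_B)|/2
= |(-1445.76) + 147 + (-22.96)|/2
= 1321.72/2 = 660.86

660.86


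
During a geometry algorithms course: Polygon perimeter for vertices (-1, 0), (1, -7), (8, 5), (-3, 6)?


Sides: (-1, 0)->(1, -7): sqrt(53) = 7.28011, (1, -7)->(8, 5): sqrt(193) = 13.892444, (8, 5)->(-3, 6): sqrt(122) = 11.045361, (-3, 6)->(-1, 0): sqrt(40) = 6.324555
Sum = 38.54247
Perimeter = 38.5425

38.5425


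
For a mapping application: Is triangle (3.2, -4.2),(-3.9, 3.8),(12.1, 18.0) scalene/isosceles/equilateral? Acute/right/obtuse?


Side lengths squared: AB^2=114.41, BC^2=457.64, CA^2=572.05
Sorted: [114.41, 457.64, 572.05]
By sides: Scalene, By angles: Right

Scalene, Right


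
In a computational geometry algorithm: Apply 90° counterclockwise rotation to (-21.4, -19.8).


90° CCW: (x,y) -> (-y, x)
(-21.4,-19.8) -> (19.8, -21.4)

(19.8, -21.4)


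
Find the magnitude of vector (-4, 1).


|u| = sqrt((-4)^2 + 1^2) = sqrt(17) = 4.1231

4.1231


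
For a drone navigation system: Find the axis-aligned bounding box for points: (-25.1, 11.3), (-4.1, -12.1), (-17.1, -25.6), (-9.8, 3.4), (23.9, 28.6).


x range: [-25.1, 23.9]
y range: [-25.6, 28.6]
Bounding box: (-25.1,-25.6) to (23.9,28.6)

(-25.1,-25.6) to (23.9,28.6)


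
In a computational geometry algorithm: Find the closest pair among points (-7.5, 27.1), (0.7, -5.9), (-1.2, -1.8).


d(P0,P1) = 34.0035, d(P0,P2) = 29.5787, d(P1,P2) = 4.5188
Closest: P1 and P2

Closest pair: (0.7, -5.9) and (-1.2, -1.8), distance = 4.5188


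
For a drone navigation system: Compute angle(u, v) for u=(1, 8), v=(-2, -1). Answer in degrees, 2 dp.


u.v = -10, |u| = sqrt(65) = 8.0623, |v| = sqrt(5) = 2.2361
cos(theta) = u.v/(|u||v|) = -10/sqrt(325) = -0.5547
theta = acos(-0.5547) = 123.69 degrees

123.69 degrees


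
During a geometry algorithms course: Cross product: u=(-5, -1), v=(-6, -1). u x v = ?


u x v = u_x*v_y - u_y*v_x = (-5)*(-1) - (-1)*(-6)
= 5 - 6 = -1

-1


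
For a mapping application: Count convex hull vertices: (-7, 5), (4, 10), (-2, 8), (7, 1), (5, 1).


Convex hull vertices (CCW): (-7, 5), (5, 1), (7, 1), (4, 10), (-2, 8)
Count = 5

5


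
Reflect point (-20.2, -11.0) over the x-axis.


Reflection over x-axis: (x,y) -> (x,-y)
(-20.2, -11) -> (-20.2, 11)

(-20.2, 11)


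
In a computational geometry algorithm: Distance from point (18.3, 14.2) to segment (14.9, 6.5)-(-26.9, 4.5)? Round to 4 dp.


Project P onto AB: t = 0 (clamped to [0,1])
Closest point on segment: (14.9, 6.5)
Distance: 8.4172

8.4172


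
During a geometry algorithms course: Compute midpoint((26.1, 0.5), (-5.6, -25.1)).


M = ((26.1+(-5.6))/2, (0.5+(-25.1))/2)
= (10.25, -12.3)

(10.25, -12.3)


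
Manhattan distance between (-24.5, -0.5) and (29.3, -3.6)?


|(-24.5)-29.3| + |(-0.5)-(-3.6)| = 53.8 + 3.1 = 56.9

56.9


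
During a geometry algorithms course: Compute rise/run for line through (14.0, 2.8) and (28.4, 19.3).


slope = (y2-y1)/(x2-x1) = (19.3-2.8)/(28.4-14) = 16.5/14.4 = 1.1458

1.1458


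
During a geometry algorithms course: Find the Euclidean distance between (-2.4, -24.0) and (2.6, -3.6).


dx=5, dy=20.4
d^2 = 5^2 + 20.4^2 = 441.16
d = sqrt(441.16) = 21.0038

21.0038


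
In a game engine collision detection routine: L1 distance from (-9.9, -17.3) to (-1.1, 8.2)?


|(-9.9)-(-1.1)| + |(-17.3)-8.2| = 8.8 + 25.5 = 34.3

34.3


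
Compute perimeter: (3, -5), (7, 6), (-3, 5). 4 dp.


Sides: (3, -5)->(7, 6): sqrt(137) = 11.7047, (7, 6)->(-3, 5): sqrt(101) = 10.049876, (-3, 5)->(3, -5): sqrt(136) = 11.661904
Sum = 33.41648
Perimeter = 33.4165

33.4165


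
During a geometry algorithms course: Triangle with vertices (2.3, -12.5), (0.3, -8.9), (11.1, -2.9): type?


Side lengths squared: AB^2=16.96, BC^2=152.64, CA^2=169.6
Sorted: [16.96, 152.64, 169.6]
By sides: Scalene, By angles: Right

Scalene, Right


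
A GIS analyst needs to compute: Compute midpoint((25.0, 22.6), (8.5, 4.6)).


M = ((25+8.5)/2, (22.6+4.6)/2)
= (16.75, 13.6)

(16.75, 13.6)


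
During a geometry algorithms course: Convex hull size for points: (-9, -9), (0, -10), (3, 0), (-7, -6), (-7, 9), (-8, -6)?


Convex hull vertices (CCW): (-9, -9), (0, -10), (3, 0), (-7, 9)
Count = 4

4


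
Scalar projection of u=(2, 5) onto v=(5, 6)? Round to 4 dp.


u.v = 40, |v| = sqrt(61) = 7.8102
Scalar projection = u.v / |v| = 40 / sqrt(61) = 5.1215

5.1215


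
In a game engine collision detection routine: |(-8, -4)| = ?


|u| = sqrt((-8)^2 + (-4)^2) = sqrt(80) = 8.9443

8.9443


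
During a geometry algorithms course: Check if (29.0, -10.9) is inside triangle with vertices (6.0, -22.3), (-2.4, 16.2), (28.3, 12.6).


Cross products: AB x AP = -981.26, BC x BP = -718.93, CA x CP = 548.48
All same sign? no

No, outside


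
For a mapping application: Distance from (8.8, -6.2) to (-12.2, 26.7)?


dx=-21, dy=32.9
d^2 = (-21)^2 + 32.9^2 = 1523.41
d = sqrt(1523.41) = 39.0309

39.0309


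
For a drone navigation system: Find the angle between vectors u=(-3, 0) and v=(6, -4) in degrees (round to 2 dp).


u.v = -18, |u| = sqrt(9) = 3, |v| = sqrt(52) = 7.2111
cos(theta) = u.v/(|u||v|) = -18/sqrt(468) = -0.83205
theta = acos(-0.83205) = 146.31 degrees

146.31 degrees


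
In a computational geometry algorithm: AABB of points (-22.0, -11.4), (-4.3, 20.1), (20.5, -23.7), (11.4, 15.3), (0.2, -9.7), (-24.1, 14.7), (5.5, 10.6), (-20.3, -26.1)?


x range: [-24.1, 20.5]
y range: [-26.1, 20.1]
Bounding box: (-24.1,-26.1) to (20.5,20.1)

(-24.1,-26.1) to (20.5,20.1)


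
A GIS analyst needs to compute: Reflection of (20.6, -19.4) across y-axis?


Reflection over y-axis: (x,y) -> (-x,y)
(20.6, -19.4) -> (-20.6, -19.4)

(-20.6, -19.4)


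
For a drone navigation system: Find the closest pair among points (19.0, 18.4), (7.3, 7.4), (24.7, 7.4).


d(P0,P1) = 16.059, d(P0,P2) = 12.3891, d(P1,P2) = 17.4
Closest: P0 and P2

Closest pair: (19.0, 18.4) and (24.7, 7.4), distance = 12.3891


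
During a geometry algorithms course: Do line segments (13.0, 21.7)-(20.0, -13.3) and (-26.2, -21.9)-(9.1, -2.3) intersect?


Cross products: d1=770.76, d2=-601.94, d3=-1677.2, d4=-304.5
d1*d2 < 0 and d3*d4 < 0? no

No, they don't intersect


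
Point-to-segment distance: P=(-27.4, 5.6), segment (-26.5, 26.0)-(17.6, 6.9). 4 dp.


Project P onto AB: t = 0.1515 (clamped to [0,1])
Closest point on segment: (-19.818, 23.106)
Distance: 19.0774

19.0774


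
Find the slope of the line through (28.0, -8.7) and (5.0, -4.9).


slope = (y2-y1)/(x2-x1) = ((-4.9)-(-8.7))/(5-28) = 3.8/(-23) = -0.1652

-0.1652


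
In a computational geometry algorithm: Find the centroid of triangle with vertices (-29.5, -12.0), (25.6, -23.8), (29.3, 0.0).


Centroid = ((x_A+x_B+x_C)/3, (y_A+y_B+y_C)/3)
= (((-29.5)+25.6+29.3)/3, ((-12)+(-23.8)+0)/3)
= (8.4667, -11.9333)

(8.4667, -11.9333)


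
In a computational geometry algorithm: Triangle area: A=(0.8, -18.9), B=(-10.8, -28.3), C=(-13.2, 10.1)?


Area = |x_A(y_B-y_C) + x_B(y_C-y_A) + x_C(y_A-y_B)|/2
= |(-30.72) + (-313.2) + (-124.08)|/2
= 468/2 = 234

234


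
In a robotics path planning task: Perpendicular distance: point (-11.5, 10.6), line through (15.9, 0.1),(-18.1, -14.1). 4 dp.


|cross product| = 746.08
|line direction| = sqrt(1357.64) = 36.8462
Distance = 746.08/sqrt(1357.64) = 20.2485

20.2485


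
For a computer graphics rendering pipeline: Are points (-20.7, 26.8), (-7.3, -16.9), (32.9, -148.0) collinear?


Cross product: ((-7.3)-(-20.7))*((-148)-26.8) - ((-16.9)-26.8)*(32.9-(-20.7))
= 0

Yes, collinear


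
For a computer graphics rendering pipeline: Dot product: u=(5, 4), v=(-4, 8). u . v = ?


u . v = u_x*v_x + u_y*v_y = 5*(-4) + 4*8
= (-20) + 32 = 12

12


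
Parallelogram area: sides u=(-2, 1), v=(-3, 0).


|u x v| = |(-2)*0 - 1*(-3)|
= |0 - (-3)| = 3

3


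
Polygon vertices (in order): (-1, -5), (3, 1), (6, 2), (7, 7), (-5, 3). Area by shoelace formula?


Shoelace sum: ((-1)*1 - 3*(-5)) + (3*2 - 6*1) + (6*7 - 7*2) + (7*3 - (-5)*7) + ((-5)*(-5) - (-1)*3)
= 126
Area = |126|/2 = 63

63


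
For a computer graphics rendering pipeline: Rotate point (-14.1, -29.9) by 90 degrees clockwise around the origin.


90° CW: (x,y) -> (y, -x)
(-14.1,-29.9) -> (-29.9, 14.1)

(-29.9, 14.1)


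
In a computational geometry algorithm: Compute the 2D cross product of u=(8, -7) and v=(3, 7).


u x v = u_x*v_y - u_y*v_x = 8*7 - (-7)*3
= 56 - (-21) = 77

77


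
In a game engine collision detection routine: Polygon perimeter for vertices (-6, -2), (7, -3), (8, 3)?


Sides: (-6, -2)->(7, -3): sqrt(170) = 13.038405, (7, -3)->(8, 3): sqrt(37) = 6.082763, (8, 3)->(-6, -2): sqrt(221) = 14.866069
Sum = 33.987237
Perimeter = 33.9872

33.9872


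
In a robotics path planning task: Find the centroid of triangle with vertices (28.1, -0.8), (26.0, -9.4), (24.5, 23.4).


Centroid = ((x_A+x_B+x_C)/3, (y_A+y_B+y_C)/3)
= ((28.1+26+24.5)/3, ((-0.8)+(-9.4)+23.4)/3)
= (26.2, 4.4)

(26.2, 4.4)


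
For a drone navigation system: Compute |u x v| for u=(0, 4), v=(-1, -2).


|u x v| = |0*(-2) - 4*(-1)|
= |0 - (-4)| = 4

4


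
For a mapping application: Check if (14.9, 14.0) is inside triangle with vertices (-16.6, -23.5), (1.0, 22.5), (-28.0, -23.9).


Cross products: AB x AP = -789, BC x BP = 891.46, CA x CP = 414.9
All same sign? no

No, outside


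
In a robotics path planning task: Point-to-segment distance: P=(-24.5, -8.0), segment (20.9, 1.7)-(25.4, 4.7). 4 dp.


Project P onto AB: t = 0 (clamped to [0,1])
Closest point on segment: (20.9, 1.7)
Distance: 46.4247

46.4247


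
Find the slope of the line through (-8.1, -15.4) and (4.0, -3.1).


slope = (y2-y1)/(x2-x1) = ((-3.1)-(-15.4))/(4-(-8.1)) = 12.3/12.1 = 1.0165

1.0165


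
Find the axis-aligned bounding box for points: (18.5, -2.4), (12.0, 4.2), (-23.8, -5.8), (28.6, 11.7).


x range: [-23.8, 28.6]
y range: [-5.8, 11.7]
Bounding box: (-23.8,-5.8) to (28.6,11.7)

(-23.8,-5.8) to (28.6,11.7)


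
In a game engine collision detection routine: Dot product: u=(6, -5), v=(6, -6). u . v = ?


u . v = u_x*v_x + u_y*v_y = 6*6 + (-5)*(-6)
= 36 + 30 = 66

66


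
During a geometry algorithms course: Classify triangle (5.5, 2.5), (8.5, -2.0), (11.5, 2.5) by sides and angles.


Side lengths squared: AB^2=29.25, BC^2=29.25, CA^2=36
Sorted: [29.25, 29.25, 36]
By sides: Isosceles, By angles: Acute

Isosceles, Acute


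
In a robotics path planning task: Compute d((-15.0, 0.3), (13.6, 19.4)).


dx=28.6, dy=19.1
d^2 = 28.6^2 + 19.1^2 = 1182.77
d = sqrt(1182.77) = 34.3914

34.3914


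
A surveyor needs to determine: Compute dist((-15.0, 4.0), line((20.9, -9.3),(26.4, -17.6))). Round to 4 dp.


|cross product| = 224.82
|line direction| = sqrt(99.14) = 9.9569
Distance = 224.82/sqrt(99.14) = 22.5793

22.5793


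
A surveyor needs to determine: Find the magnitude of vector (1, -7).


|u| = sqrt(1^2 + (-7)^2) = sqrt(50) = 7.0711

7.0711


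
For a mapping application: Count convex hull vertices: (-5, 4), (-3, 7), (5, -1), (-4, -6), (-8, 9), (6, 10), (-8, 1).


Convex hull vertices (CCW): (-8, 1), (-4, -6), (5, -1), (6, 10), (-8, 9)
Count = 5

5


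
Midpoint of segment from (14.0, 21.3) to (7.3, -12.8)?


M = ((14+7.3)/2, (21.3+(-12.8))/2)
= (10.65, 4.25)

(10.65, 4.25)


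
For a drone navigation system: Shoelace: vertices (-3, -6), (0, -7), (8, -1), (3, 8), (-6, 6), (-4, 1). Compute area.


Shoelace sum: ((-3)*(-7) - 0*(-6)) + (0*(-1) - 8*(-7)) + (8*8 - 3*(-1)) + (3*6 - (-6)*8) + ((-6)*1 - (-4)*6) + ((-4)*(-6) - (-3)*1)
= 255
Area = |255|/2 = 127.5

127.5


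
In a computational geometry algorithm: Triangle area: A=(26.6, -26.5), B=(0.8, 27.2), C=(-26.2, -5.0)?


Area = |x_A(y_B-y_C) + x_B(y_C-y_A) + x_C(y_A-y_B)|/2
= |856.52 + 17.2 + 1406.94|/2
= 2280.66/2 = 1140.33

1140.33


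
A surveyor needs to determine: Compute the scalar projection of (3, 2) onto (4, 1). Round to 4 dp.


u.v = 14, |v| = sqrt(17) = 4.1231
Scalar projection = u.v / |v| = 14 / sqrt(17) = 3.3955

3.3955


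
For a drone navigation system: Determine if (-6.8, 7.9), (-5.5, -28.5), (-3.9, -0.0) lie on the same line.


Cross product: ((-5.5)-(-6.8))*(0-7.9) - ((-28.5)-7.9)*((-3.9)-(-6.8))
= 95.29

No, not collinear


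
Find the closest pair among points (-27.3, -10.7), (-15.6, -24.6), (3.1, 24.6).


d(P0,P1) = 18.1687, d(P0,P2) = 46.5859, d(P1,P2) = 52.6339
Closest: P0 and P1

Closest pair: (-27.3, -10.7) and (-15.6, -24.6), distance = 18.1687


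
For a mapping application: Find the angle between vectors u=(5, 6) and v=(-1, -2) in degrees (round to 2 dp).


u.v = -17, |u| = sqrt(61) = 7.8102, |v| = sqrt(5) = 2.2361
cos(theta) = u.v/(|u||v|) = -17/sqrt(305) = -0.973417
theta = acos(-0.973417) = 166.76 degrees

166.76 degrees


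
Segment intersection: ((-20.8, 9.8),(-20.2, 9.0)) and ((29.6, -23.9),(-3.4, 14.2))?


Cross products: d1=808.14, d2=811.68, d3=20.1, d4=16.56
d1*d2 < 0 and d3*d4 < 0? no

No, they don't intersect


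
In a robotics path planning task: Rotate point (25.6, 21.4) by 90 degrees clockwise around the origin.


90° CW: (x,y) -> (y, -x)
(25.6,21.4) -> (21.4, -25.6)

(21.4, -25.6)


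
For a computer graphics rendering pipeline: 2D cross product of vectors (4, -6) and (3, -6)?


u x v = u_x*v_y - u_y*v_x = 4*(-6) - (-6)*3
= (-24) - (-18) = -6

-6


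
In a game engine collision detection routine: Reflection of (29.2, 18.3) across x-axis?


Reflection over x-axis: (x,y) -> (x,-y)
(29.2, 18.3) -> (29.2, -18.3)

(29.2, -18.3)


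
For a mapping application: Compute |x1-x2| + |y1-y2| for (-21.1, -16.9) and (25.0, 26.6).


|(-21.1)-25| + |(-16.9)-26.6| = 46.1 + 43.5 = 89.6

89.6


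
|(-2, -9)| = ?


|u| = sqrt((-2)^2 + (-9)^2) = sqrt(85) = 9.2195

9.2195


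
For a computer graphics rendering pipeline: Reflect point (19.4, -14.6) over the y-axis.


Reflection over y-axis: (x,y) -> (-x,y)
(19.4, -14.6) -> (-19.4, -14.6)

(-19.4, -14.6)


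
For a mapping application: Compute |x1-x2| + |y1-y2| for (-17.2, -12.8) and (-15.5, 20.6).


|(-17.2)-(-15.5)| + |(-12.8)-20.6| = 1.7 + 33.4 = 35.1

35.1


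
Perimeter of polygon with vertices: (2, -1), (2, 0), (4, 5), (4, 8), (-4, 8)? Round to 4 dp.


Sides: (2, -1)->(2, 0): sqrt(1) = 1, (2, 0)->(4, 5): sqrt(29) = 5.385165, (4, 5)->(4, 8): sqrt(9) = 3, (4, 8)->(-4, 8): sqrt(64) = 8, (-4, 8)->(2, -1): sqrt(117) = 10.816654
Sum = 28.201819
Perimeter = 28.2018

28.2018


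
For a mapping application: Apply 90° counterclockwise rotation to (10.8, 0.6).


90° CCW: (x,y) -> (-y, x)
(10.8,0.6) -> (-0.6, 10.8)

(-0.6, 10.8)


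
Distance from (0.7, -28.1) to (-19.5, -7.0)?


dx=-20.2, dy=21.1
d^2 = (-20.2)^2 + 21.1^2 = 853.25
d = sqrt(853.25) = 29.2104

29.2104


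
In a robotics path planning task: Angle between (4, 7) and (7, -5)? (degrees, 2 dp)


u.v = -7, |u| = sqrt(65) = 8.0623, |v| = sqrt(74) = 8.6023
cos(theta) = u.v/(|u||v|) = -7/sqrt(4810) = -0.100931
theta = acos(-0.100931) = 95.79 degrees

95.79 degrees


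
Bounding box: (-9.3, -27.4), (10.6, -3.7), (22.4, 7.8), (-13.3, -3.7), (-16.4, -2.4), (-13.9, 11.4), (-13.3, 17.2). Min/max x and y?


x range: [-16.4, 22.4]
y range: [-27.4, 17.2]
Bounding box: (-16.4,-27.4) to (22.4,17.2)

(-16.4,-27.4) to (22.4,17.2)


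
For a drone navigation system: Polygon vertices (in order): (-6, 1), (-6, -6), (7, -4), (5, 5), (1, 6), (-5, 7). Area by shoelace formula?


Shoelace sum: ((-6)*(-6) - (-6)*1) + ((-6)*(-4) - 7*(-6)) + (7*5 - 5*(-4)) + (5*6 - 1*5) + (1*7 - (-5)*6) + ((-5)*1 - (-6)*7)
= 262
Area = |262|/2 = 131

131


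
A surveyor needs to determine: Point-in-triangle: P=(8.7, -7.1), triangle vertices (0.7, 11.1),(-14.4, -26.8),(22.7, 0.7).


Cross products: AB x AP = 578.02, BC x BP = 95.62, CA x CP = 317.2
All same sign? yes

Yes, inside


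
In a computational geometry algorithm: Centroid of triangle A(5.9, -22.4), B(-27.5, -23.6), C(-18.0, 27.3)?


Centroid = ((x_A+x_B+x_C)/3, (y_A+y_B+y_C)/3)
= ((5.9+(-27.5)+(-18))/3, ((-22.4)+(-23.6)+27.3)/3)
= (-13.2, -6.2333)

(-13.2, -6.2333)


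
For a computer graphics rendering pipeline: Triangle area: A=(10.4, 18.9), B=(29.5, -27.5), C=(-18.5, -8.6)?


Area = |x_A(y_B-y_C) + x_B(y_C-y_A) + x_C(y_A-y_B)|/2
= |(-196.56) + (-811.25) + (-858.4)|/2
= 1866.21/2 = 933.105

933.105


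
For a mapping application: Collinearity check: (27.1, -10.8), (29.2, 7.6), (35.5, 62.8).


Cross product: (29.2-27.1)*(62.8-(-10.8)) - (7.6-(-10.8))*(35.5-27.1)
= 0

Yes, collinear


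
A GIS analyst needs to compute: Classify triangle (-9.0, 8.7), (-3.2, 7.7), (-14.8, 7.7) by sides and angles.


Side lengths squared: AB^2=34.64, BC^2=134.56, CA^2=34.64
Sorted: [34.64, 34.64, 134.56]
By sides: Isosceles, By angles: Obtuse

Isosceles, Obtuse


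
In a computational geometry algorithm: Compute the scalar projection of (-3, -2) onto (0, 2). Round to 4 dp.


u.v = -4, |v| = sqrt(4) = 2
Scalar projection = u.v / |v| = -4 / sqrt(4) = -2

-2


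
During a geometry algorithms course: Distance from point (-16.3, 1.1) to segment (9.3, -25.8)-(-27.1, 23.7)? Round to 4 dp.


Project P onto AB: t = 0.5995 (clamped to [0,1])
Closest point on segment: (-12.5233, 3.8772)
Distance: 4.6879

4.6879


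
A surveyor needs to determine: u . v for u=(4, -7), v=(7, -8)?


u . v = u_x*v_x + u_y*v_y = 4*7 + (-7)*(-8)
= 28 + 56 = 84

84


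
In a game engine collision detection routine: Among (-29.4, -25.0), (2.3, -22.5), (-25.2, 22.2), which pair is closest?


d(P0,P1) = 31.7984, d(P0,P2) = 47.3865, d(P1,P2) = 52.4818
Closest: P0 and P1

Closest pair: (-29.4, -25.0) and (2.3, -22.5), distance = 31.7984


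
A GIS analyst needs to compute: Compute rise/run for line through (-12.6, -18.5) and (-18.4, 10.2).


slope = (y2-y1)/(x2-x1) = (10.2-(-18.5))/((-18.4)-(-12.6)) = 28.7/(-5.8) = -4.9483

-4.9483


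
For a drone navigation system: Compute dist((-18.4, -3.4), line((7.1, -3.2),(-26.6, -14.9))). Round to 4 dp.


|cross product| = 291.61
|line direction| = sqrt(1272.58) = 35.6732
Distance = 291.61/sqrt(1272.58) = 8.1745

8.1745


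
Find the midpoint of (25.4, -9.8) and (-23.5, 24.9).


M = ((25.4+(-23.5))/2, ((-9.8)+24.9)/2)
= (0.95, 7.55)

(0.95, 7.55)


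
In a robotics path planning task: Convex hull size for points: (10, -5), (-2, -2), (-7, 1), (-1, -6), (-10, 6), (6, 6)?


Convex hull vertices (CCW): (-10, 6), (-7, 1), (-1, -6), (10, -5), (6, 6)
Count = 5

5


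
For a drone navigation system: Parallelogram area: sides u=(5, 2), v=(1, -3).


|u x v| = |5*(-3) - 2*1|
= |(-15) - 2| = 17

17


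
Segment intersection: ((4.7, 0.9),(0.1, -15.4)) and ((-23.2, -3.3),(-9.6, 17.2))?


Cross products: d1=-514.83, d2=-642.21, d3=-435.45, d4=-308.07
d1*d2 < 0 and d3*d4 < 0? no

No, they don't intersect


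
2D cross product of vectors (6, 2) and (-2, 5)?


u x v = u_x*v_y - u_y*v_x = 6*5 - 2*(-2)
= 30 - (-4) = 34

34


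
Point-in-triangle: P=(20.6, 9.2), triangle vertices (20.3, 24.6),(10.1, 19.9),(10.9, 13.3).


Cross products: AB x AP = 158.49, BC x BP = 60.74, CA x CP = -148.15
All same sign? no

No, outside


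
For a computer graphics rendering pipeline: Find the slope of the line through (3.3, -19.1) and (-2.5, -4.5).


slope = (y2-y1)/(x2-x1) = ((-4.5)-(-19.1))/((-2.5)-3.3) = 14.6/(-5.8) = -2.5172

-2.5172


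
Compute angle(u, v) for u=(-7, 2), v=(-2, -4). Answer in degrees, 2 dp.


u.v = 6, |u| = sqrt(53) = 7.2801, |v| = sqrt(20) = 4.4721
cos(theta) = u.v/(|u||v|) = 6/sqrt(1060) = 0.184289
theta = acos(0.184289) = 79.38 degrees

79.38 degrees


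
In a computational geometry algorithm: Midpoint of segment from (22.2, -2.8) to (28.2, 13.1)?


M = ((22.2+28.2)/2, ((-2.8)+13.1)/2)
= (25.2, 5.15)

(25.2, 5.15)


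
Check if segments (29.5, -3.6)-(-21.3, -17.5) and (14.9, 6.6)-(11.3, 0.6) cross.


Cross products: d1=124.32, d2=-130.44, d3=-721.1, d4=-466.34
d1*d2 < 0 and d3*d4 < 0? no

No, they don't intersect


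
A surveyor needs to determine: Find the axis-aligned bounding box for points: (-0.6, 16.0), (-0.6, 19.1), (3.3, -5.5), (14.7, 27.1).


x range: [-0.6, 14.7]
y range: [-5.5, 27.1]
Bounding box: (-0.6,-5.5) to (14.7,27.1)

(-0.6,-5.5) to (14.7,27.1)


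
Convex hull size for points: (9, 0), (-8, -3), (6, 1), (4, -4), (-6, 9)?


Convex hull vertices (CCW): (-8, -3), (4, -4), (9, 0), (-6, 9)
Count = 4

4


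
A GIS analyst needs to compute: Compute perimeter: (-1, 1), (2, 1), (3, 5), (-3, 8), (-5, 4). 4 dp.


Sides: (-1, 1)->(2, 1): sqrt(9) = 3, (2, 1)->(3, 5): sqrt(17) = 4.123106, (3, 5)->(-3, 8): sqrt(45) = 6.708204, (-3, 8)->(-5, 4): sqrt(20) = 4.472136, (-5, 4)->(-1, 1): sqrt(25) = 5
Sum = 23.303446
Perimeter = 23.3034

23.3034


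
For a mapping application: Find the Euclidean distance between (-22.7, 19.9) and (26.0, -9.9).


dx=48.7, dy=-29.8
d^2 = 48.7^2 + (-29.8)^2 = 3259.73
d = sqrt(3259.73) = 57.094

57.094


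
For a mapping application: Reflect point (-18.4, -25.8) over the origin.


Reflection over origin: (x,y) -> (-x,-y)
(-18.4, -25.8) -> (18.4, 25.8)

(18.4, 25.8)


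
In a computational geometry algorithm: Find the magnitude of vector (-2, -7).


|u| = sqrt((-2)^2 + (-7)^2) = sqrt(53) = 7.2801

7.2801


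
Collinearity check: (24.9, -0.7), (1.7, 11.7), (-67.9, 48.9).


Cross product: (1.7-24.9)*(48.9-(-0.7)) - (11.7-(-0.7))*((-67.9)-24.9)
= 0

Yes, collinear


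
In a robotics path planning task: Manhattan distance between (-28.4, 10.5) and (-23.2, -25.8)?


|(-28.4)-(-23.2)| + |10.5-(-25.8)| = 5.2 + 36.3 = 41.5

41.5


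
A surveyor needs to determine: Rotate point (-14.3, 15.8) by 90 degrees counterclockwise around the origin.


90° CCW: (x,y) -> (-y, x)
(-14.3,15.8) -> (-15.8, -14.3)

(-15.8, -14.3)


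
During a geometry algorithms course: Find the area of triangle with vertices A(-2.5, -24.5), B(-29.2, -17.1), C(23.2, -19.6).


Area = |x_A(y_B-y_C) + x_B(y_C-y_A) + x_C(y_A-y_B)|/2
= |(-6.25) + (-143.08) + (-171.68)|/2
= 321.01/2 = 160.505

160.505


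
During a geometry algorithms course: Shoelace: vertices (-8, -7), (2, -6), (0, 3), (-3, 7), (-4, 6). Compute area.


Shoelace sum: ((-8)*(-6) - 2*(-7)) + (2*3 - 0*(-6)) + (0*7 - (-3)*3) + ((-3)*6 - (-4)*7) + ((-4)*(-7) - (-8)*6)
= 163
Area = |163|/2 = 81.5

81.5


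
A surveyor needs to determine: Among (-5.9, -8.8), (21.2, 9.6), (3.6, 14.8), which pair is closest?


d(P0,P1) = 32.7562, d(P0,P2) = 25.4403, d(P1,P2) = 18.3521
Closest: P1 and P2

Closest pair: (21.2, 9.6) and (3.6, 14.8), distance = 18.3521


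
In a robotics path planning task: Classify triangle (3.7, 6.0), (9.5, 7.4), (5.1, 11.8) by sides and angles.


Side lengths squared: AB^2=35.6, BC^2=38.72, CA^2=35.6
Sorted: [35.6, 35.6, 38.72]
By sides: Isosceles, By angles: Acute

Isosceles, Acute


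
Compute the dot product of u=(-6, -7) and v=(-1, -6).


u . v = u_x*v_x + u_y*v_y = (-6)*(-1) + (-7)*(-6)
= 6 + 42 = 48

48


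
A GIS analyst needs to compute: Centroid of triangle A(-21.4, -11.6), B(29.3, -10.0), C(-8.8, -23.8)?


Centroid = ((x_A+x_B+x_C)/3, (y_A+y_B+y_C)/3)
= (((-21.4)+29.3+(-8.8))/3, ((-11.6)+(-10)+(-23.8))/3)
= (-0.3, -15.1333)

(-0.3, -15.1333)


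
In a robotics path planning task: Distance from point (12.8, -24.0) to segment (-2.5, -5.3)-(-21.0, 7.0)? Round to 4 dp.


Project P onto AB: t = 0 (clamped to [0,1])
Closest point on segment: (-2.5, -5.3)
Distance: 24.1615

24.1615


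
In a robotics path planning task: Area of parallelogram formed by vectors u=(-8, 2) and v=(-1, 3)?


|u x v| = |(-8)*3 - 2*(-1)|
= |(-24) - (-2)| = 22

22


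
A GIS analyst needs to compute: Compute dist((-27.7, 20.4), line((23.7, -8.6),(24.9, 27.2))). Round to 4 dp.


|cross product| = 1874.92
|line direction| = sqrt(1283.08) = 35.8201
Distance = 1874.92/sqrt(1283.08) = 52.3427

52.3427


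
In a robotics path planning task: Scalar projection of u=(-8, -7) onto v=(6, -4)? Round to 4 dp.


u.v = -20, |v| = sqrt(52) = 7.2111
Scalar projection = u.v / |v| = -20 / sqrt(52) = -2.7735

-2.7735


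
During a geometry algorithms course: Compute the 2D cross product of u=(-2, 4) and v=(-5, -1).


u x v = u_x*v_y - u_y*v_x = (-2)*(-1) - 4*(-5)
= 2 - (-20) = 22

22


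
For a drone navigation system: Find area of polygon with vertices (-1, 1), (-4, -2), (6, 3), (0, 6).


Shoelace sum: ((-1)*(-2) - (-4)*1) + ((-4)*3 - 6*(-2)) + (6*6 - 0*3) + (0*1 - (-1)*6)
= 48
Area = |48|/2 = 24

24


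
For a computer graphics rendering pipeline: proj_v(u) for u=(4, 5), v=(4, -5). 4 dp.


u.v = -9, |v| = sqrt(41) = 6.4031
Scalar projection = u.v / |v| = -9 / sqrt(41) = -1.4056

-1.4056


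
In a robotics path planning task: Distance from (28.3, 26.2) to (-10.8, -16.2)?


dx=-39.1, dy=-42.4
d^2 = (-39.1)^2 + (-42.4)^2 = 3326.57
d = sqrt(3326.57) = 57.6764

57.6764


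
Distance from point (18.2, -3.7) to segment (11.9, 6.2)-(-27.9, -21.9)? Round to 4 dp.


Project P onto AB: t = 0.0116 (clamped to [0,1])
Closest point on segment: (11.4397, 5.875)
Distance: 11.721

11.721


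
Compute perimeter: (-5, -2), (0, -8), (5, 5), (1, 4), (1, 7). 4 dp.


Sides: (-5, -2)->(0, -8): sqrt(61) = 7.81025, (0, -8)->(5, 5): sqrt(194) = 13.928388, (5, 5)->(1, 4): sqrt(17) = 4.123106, (1, 4)->(1, 7): sqrt(9) = 3, (1, 7)->(-5, -2): sqrt(117) = 10.816654
Sum = 39.678398
Perimeter = 39.6784

39.6784


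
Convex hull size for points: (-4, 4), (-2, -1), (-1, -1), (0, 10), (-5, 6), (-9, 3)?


Convex hull vertices (CCW): (-9, 3), (-2, -1), (-1, -1), (0, 10)
Count = 4

4


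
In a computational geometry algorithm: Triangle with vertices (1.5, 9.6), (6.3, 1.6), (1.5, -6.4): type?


Side lengths squared: AB^2=87.04, BC^2=87.04, CA^2=256
Sorted: [87.04, 87.04, 256]
By sides: Isosceles, By angles: Obtuse

Isosceles, Obtuse


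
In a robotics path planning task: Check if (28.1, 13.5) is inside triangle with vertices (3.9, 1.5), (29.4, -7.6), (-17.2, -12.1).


Cross products: AB x AP = 526.22, BC x BP = -989.11, CA x CP = -75.92
All same sign? no

No, outside


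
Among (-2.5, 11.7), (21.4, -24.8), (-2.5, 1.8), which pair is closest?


d(P0,P1) = 43.6287, d(P0,P2) = 9.9, d(P1,P2) = 35.7599
Closest: P0 and P2

Closest pair: (-2.5, 11.7) and (-2.5, 1.8), distance = 9.9


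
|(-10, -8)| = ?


|u| = sqrt((-10)^2 + (-8)^2) = sqrt(164) = 12.8062

12.8062


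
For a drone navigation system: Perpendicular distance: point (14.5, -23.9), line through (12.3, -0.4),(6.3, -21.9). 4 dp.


|cross product| = 188.3
|line direction| = sqrt(498.25) = 22.3215
Distance = 188.3/sqrt(498.25) = 8.4358

8.4358


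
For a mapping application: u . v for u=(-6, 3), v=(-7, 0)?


u . v = u_x*v_x + u_y*v_y = (-6)*(-7) + 3*0
= 42 + 0 = 42

42


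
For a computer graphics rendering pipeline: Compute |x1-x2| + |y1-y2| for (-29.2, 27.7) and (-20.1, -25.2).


|(-29.2)-(-20.1)| + |27.7-(-25.2)| = 9.1 + 52.9 = 62

62


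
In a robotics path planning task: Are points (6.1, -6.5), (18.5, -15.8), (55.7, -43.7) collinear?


Cross product: (18.5-6.1)*((-43.7)-(-6.5)) - ((-15.8)-(-6.5))*(55.7-6.1)
= 0

Yes, collinear


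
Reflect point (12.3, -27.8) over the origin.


Reflection over origin: (x,y) -> (-x,-y)
(12.3, -27.8) -> (-12.3, 27.8)

(-12.3, 27.8)


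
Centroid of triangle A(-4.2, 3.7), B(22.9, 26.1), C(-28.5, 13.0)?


Centroid = ((x_A+x_B+x_C)/3, (y_A+y_B+y_C)/3)
= (((-4.2)+22.9+(-28.5))/3, (3.7+26.1+13)/3)
= (-3.2667, 14.2667)

(-3.2667, 14.2667)


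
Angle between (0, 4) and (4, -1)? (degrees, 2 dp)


u.v = -4, |u| = sqrt(16) = 4, |v| = sqrt(17) = 4.1231
cos(theta) = u.v/(|u||v|) = -4/sqrt(272) = -0.242536
theta = acos(-0.242536) = 104.04 degrees

104.04 degrees


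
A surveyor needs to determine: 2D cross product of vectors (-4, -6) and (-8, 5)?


u x v = u_x*v_y - u_y*v_x = (-4)*5 - (-6)*(-8)
= (-20) - 48 = -68

-68


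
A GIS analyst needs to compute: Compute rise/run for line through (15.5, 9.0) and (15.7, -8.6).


slope = (y2-y1)/(x2-x1) = ((-8.6)-9)/(15.7-15.5) = (-17.6)/0.2 = -88

-88


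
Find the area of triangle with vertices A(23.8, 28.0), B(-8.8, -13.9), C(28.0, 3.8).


Area = |x_A(y_B-y_C) + x_B(y_C-y_A) + x_C(y_A-y_B)|/2
= |(-421.26) + 212.96 + 1173.2|/2
= 964.9/2 = 482.45

482.45


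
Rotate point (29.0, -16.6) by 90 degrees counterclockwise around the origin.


90° CCW: (x,y) -> (-y, x)
(29,-16.6) -> (16.6, 29)

(16.6, 29)


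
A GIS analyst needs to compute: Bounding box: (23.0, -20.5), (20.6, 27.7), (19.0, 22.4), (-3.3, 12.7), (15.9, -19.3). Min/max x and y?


x range: [-3.3, 23]
y range: [-20.5, 27.7]
Bounding box: (-3.3,-20.5) to (23,27.7)

(-3.3,-20.5) to (23,27.7)


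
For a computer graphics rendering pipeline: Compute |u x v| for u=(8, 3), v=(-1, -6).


|u x v| = |8*(-6) - 3*(-1)|
= |(-48) - (-3)| = 45

45


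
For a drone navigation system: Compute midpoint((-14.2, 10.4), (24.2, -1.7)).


M = (((-14.2)+24.2)/2, (10.4+(-1.7))/2)
= (5, 4.35)

(5, 4.35)


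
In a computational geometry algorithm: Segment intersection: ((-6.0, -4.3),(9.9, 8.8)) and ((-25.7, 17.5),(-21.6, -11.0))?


Cross products: d1=472.07, d2=978.93, d3=604.69, d4=97.83
d1*d2 < 0 and d3*d4 < 0? no

No, they don't intersect


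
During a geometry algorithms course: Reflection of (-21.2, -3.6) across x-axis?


Reflection over x-axis: (x,y) -> (x,-y)
(-21.2, -3.6) -> (-21.2, 3.6)

(-21.2, 3.6)


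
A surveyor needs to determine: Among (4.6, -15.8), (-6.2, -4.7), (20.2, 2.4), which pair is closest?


d(P0,P1) = 15.4871, d(P0,P2) = 23.9708, d(P1,P2) = 27.3381
Closest: P0 and P1

Closest pair: (4.6, -15.8) and (-6.2, -4.7), distance = 15.4871


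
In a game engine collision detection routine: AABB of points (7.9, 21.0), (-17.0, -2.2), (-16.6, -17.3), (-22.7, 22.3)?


x range: [-22.7, 7.9]
y range: [-17.3, 22.3]
Bounding box: (-22.7,-17.3) to (7.9,22.3)

(-22.7,-17.3) to (7.9,22.3)


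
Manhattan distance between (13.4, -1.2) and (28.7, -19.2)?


|13.4-28.7| + |(-1.2)-(-19.2)| = 15.3 + 18 = 33.3

33.3


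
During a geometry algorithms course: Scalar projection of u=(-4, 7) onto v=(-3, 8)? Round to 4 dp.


u.v = 68, |v| = sqrt(73) = 8.544
Scalar projection = u.v / |v| = 68 / sqrt(73) = 7.9588

7.9588


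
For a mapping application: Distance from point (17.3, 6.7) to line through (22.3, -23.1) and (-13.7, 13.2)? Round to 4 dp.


|cross product| = 891.3
|line direction| = sqrt(2613.69) = 51.1243
Distance = 891.3/sqrt(2613.69) = 17.434

17.434


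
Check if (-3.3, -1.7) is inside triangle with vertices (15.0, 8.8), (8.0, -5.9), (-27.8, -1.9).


Cross products: AB x AP = -195.51, BC x BP = -105.16, CA x CP = -253.59
All same sign? yes

Yes, inside


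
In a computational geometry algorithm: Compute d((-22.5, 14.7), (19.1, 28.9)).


dx=41.6, dy=14.2
d^2 = 41.6^2 + 14.2^2 = 1932.2
d = sqrt(1932.2) = 43.9568

43.9568


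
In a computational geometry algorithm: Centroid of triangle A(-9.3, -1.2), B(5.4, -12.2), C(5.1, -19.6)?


Centroid = ((x_A+x_B+x_C)/3, (y_A+y_B+y_C)/3)
= (((-9.3)+5.4+5.1)/3, ((-1.2)+(-12.2)+(-19.6))/3)
= (0.4, -11)

(0.4, -11)


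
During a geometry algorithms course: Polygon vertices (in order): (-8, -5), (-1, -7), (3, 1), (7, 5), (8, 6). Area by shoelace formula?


Shoelace sum: ((-8)*(-7) - (-1)*(-5)) + ((-1)*1 - 3*(-7)) + (3*5 - 7*1) + (7*6 - 8*5) + (8*(-5) - (-8)*6)
= 89
Area = |89|/2 = 44.5

44.5


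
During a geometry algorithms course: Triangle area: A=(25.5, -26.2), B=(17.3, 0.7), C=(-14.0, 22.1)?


Area = |x_A(y_B-y_C) + x_B(y_C-y_A) + x_C(y_A-y_B)|/2
= |(-545.7) + 835.59 + 376.6|/2
= 666.49/2 = 333.245

333.245


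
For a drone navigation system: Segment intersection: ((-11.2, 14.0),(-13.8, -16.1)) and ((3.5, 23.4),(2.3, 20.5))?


Cross products: d1=-31.35, d2=-2.77, d3=418.03, d4=389.45
d1*d2 < 0 and d3*d4 < 0? no

No, they don't intersect


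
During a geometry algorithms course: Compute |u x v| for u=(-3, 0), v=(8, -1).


|u x v| = |(-3)*(-1) - 0*8|
= |3 - 0| = 3

3


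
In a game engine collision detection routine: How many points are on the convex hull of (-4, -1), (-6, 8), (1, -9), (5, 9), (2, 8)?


Convex hull vertices (CCW): (-6, 8), (-4, -1), (1, -9), (5, 9)
Count = 4

4
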